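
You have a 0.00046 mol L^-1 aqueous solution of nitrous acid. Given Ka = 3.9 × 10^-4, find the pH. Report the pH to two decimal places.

HNO2 ⇌ NO2- + H+
From the ICE table, Ka = x²/(0.00046 − x) = 3.9 × 10^-4.
x is not negligible relative to C₀; solve x² + 0.00039·x − 1.79e-07 = 0.
x = [−0.00039 + √(0.00039² + 7.18e-07)]/2 = 2.71 × 10^-4 M
pH = −log(2.71 × 10^-4) = 3.57

pH = 3.57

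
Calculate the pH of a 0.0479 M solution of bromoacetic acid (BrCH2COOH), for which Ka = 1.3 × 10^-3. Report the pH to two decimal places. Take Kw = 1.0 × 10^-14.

BrCH2COOH ⇌ BrCH2COO- + H+
Let x = [H+] at equilibrium. Ka = x²/(0.0479 − x).
Here C₀/Ka ≈ 36.8, so the small-x approximation fails. Use the quadratic:
x = (−Ka + √(Ka² + 4·Ka·C₀))/2 = 7.27 × 10^-3 M
pH = −log[H+] = −log(7.27 × 10^-3) = 2.14

pH = 2.14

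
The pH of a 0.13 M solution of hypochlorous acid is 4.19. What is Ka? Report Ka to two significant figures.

[H+] = 10^(-4.19) = 6.46 × 10^-5 M
At equilibrium [HA] = 0.13 − 6.46 × 10^-5 = 1.30 × 10^-1 M
Ka = [H+][A-]/[HA] = (6.46 × 10^-5)² / 1.30 × 10^-1 = 3.2 × 10^-8

Ka = 3.2 × 10^-8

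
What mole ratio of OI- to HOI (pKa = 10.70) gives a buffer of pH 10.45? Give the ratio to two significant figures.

ratio = 0.56

pH = pKa + log(r) ⇒ log(r) = 10.45 − 10.70 = -0.25
r = [OI-]/[HOI] = 10^(-0.25) = 0.562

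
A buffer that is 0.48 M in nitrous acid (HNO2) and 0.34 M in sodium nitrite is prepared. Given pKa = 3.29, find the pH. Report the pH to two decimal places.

pH = 3.14

Using pH = pKa + log([base]/[acid]) with [base]/[acid] = 0.34/0.48:
pH = 3.29 + (-0.150) = 3.14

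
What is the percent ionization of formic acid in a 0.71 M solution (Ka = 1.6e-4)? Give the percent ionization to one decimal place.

HCOOH ⇌ HCOO- + H+; let x = [H+] at equilibrium.
x ≈ √(Ka·C₀) = √(1.6 × 10^-4 × 0.71) = 1.07 × 10^-2 M
% ionization = x/C₀ × 100% = 1.07 × 10^-2/0.71 × 100% = 1.5%

1.5%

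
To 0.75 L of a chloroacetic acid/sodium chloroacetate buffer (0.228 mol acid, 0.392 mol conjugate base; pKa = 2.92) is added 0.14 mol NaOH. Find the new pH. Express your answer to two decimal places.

pH = 3.70

After neutralization: n(ClCH2COOH) = 0.088 mol, n(ClCH2COO-) = 0.532 mol.
pH = pKa + log(n_ClCH2COO-/n_ClCH2COOH) = 2.92 + log(0.532/0.088) = 2.92 + (+0.781)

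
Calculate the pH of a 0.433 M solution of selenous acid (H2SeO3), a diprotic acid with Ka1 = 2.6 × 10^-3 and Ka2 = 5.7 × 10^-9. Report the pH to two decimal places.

pH = 1.49

Since Ka1 ≫ Ka2, the first ionization dominates [H+].
Ka1 = x²/(0.433 − x) = 2.6 × 10^-3
Solving the quadratic: x = (−Ka1 + √(Ka1² + 4·Ka1·C₀))/2 = 3.23 × 10^-2 M
pH = −log(3.23 × 10^-2) = 1.49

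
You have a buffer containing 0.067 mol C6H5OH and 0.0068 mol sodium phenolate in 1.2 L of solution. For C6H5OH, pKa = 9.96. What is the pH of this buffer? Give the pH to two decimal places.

Henderson–Hasselbalch: pH = pKa + log([C6H5O-]/[C6H5OH]) = 9.96 + log(0.0068/0.067)
pH = 9.96 + (-0.994) = 8.97

pH = 8.97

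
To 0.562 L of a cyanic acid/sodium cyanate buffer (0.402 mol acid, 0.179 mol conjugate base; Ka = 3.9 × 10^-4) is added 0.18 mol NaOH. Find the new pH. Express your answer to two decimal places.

pH = 3.62

OH- converts HOCN to OCN-: HOCN → 0.222 mol, OCN- → 0.359 mol.
pKa = −log(3.9 × 10^-4) = 3.409
Henderson–Hasselbalch with mole ratio 0.359/0.222: pH = 3.409 + (+0.209)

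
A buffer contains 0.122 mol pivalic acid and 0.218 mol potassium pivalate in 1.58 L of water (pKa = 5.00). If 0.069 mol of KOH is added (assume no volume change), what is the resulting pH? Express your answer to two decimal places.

After neutralization: n((CH3)3CCOOH) = 0.053 mol, n((CH3)3CCOO-) = 0.287 mol.
pH = pKa + log([A⁻]/[HA]) = 5.00 + log(0.287/0.053) = 5.00 +0.734

pH = 5.73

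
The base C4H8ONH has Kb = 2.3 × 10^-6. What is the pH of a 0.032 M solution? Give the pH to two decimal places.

C4H8ONH + H2O ⇌ C4H8ONH2+ + OH-
Kb = [OH-]²/(0.032 − [OH-]) = 2.3 × 10^-6
Since Kb ≪ C₀, [OH-] ≈ √(Kb·C₀) = 2.71 × 10^-4 M.
pOH = −log(2.71 × 10^-4) = 3.57; pH = 14.00 − 3.57 = 10.43

pH = 10.43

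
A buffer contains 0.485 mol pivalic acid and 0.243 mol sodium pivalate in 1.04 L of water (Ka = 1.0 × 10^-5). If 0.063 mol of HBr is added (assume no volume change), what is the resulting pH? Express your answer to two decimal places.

Added H+ converts (CH3)3CCOO- to (CH3)3CCOOH: (CH3)3CCOOH → 0.548 mol, (CH3)3CCOO- → 0.18 mol.
pKa = −log(1.0 × 10^-5) = 5.000
pH = pKa + log(n_(CH3)3CCOO-/n_(CH3)3CCOOH) = 5.000 + log(0.18/0.548) = 5.000 + (-0.484)

pH = 4.52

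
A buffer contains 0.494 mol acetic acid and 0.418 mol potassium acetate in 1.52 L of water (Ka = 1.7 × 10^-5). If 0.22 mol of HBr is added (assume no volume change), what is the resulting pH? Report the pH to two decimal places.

After neutralization: n(CH3COOH) = 0.714 mol, n(CH3COO-) = 0.198 mol.
pKa = −log(1.7 × 10^-5) = 4.770
Henderson–Hasselbalch with mole ratio 0.198/0.714: pH = 4.770 + (-0.557)

pH = 4.21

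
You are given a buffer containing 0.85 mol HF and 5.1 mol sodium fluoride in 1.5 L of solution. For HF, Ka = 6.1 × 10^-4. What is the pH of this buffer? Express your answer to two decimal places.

pH = 3.99

pKa = −log(6.1 × 10^-4) = 3.215
Henderson–Hasselbalch: pH = pKa + log([F-]/[HF]) = 3.215 + log(5.1/0.85)
pH = 3.215 + (+0.778) = 3.99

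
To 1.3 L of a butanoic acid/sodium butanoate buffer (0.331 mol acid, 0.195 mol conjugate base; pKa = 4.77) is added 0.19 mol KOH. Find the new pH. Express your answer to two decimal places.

After neutralization: n(CH3(CH2)2COOH) = 0.141 mol, n(CH3(CH2)2COO-) = 0.385 mol.
pH = pKa + log(n_CH3(CH2)2COO-/n_CH3(CH2)2COOH) = 4.77 + log(0.385/0.141) = 4.77 + (+0.436)

pH = 5.21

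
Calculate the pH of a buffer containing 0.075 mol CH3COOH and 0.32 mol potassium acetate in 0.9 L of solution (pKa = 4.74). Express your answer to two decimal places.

Using pH = pKa + log([base]/[acid]) with [base]/[acid] = 0.32/0.075:
pH = 4.74 + (+0.630) = 5.37

pH = 5.37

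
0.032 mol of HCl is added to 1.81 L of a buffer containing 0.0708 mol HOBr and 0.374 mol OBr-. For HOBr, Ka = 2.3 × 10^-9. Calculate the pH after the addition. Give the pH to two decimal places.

pH = 9.16

Added H+ converts OBr- to HOBr: HOBr → 0.103 mol, OBr- → 0.342 mol.
pKa = −log(2.3 × 10^-9) = 8.638
Henderson–Hasselbalch with mole ratio 0.342/0.103: pH = 8.638 + (+0.521)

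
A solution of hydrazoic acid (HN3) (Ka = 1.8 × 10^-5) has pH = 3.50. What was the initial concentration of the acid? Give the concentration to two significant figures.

C₀ = 5.9 × 10^-3 M

[H+] = 10^(-3.50) = 3.16 × 10^-4 M = x
Ka = x²/(C₀ − x) ⇒ C₀ = x + x²/Ka
C₀ = 3.16 × 10^-4 + (3.16 × 10^-4)²/(1.8 × 10^-5) = 5.86 × 10^-3 M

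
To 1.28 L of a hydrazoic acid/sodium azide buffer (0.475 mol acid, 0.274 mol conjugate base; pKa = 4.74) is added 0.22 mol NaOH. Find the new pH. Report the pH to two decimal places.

pH = 5.03

OH- converts HN3 to N3-: HN3 → 0.255 mol, N3- → 0.494 mol.
pH = pKa + log(n_N3-/n_HN3) = 4.74 + log(0.494/0.255) = 4.74 + (+0.287)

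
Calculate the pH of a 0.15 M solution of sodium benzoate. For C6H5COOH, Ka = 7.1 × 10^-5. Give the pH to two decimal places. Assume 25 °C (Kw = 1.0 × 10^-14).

pH = 8.66

C6H5COO- is the conjugate base of the weak acid C6H5COOH.
Kb = Kw/Ka = 1.0×10^-14 / 7.1 × 10^-5 = 1.41 × 10^-10
Kb = [OH-]²/(0.15 − [OH-]) = 1.41 × 10^-10
Assume [OH-] ≪ 0.15: [OH-] ≈ √(1.41 × 10^-10 × 0.15) = 4.60 × 10^-6 M
pOH = −log(4.60 × 10^-6) = 5.34; pH = 14.00 − 5.34 = 8.66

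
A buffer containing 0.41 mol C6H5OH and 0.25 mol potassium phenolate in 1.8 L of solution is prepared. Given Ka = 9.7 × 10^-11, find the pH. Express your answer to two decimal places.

pKa = −log(9.7 × 10^-11) = 10.013
pH = pKa + log([A⁻]/[HA]) = 10.013 + log(0.25/0.41)
pH = 10.013 + (-0.215) = 9.80

pH = 9.80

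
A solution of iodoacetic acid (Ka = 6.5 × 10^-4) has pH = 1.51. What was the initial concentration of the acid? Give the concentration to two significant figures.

C₀ = 1.5 M

[H+] = 10^(-1.51) = 3.09 × 10^-2 M = x
Ka = x²/(C₀ − x) ⇒ C₀ = x + x²/Ka
C₀ = 3.09 × 10^-2 + (3.09 × 10^-2)²/(6.5 × 10^-4) = 1.50 M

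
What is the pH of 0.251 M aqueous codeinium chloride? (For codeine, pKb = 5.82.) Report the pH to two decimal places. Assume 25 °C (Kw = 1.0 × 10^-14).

C18H22NO3+ is the conjugate acid of the weak base C18H21NO3.
Kb = 10^(−5.82) = 1.51 × 10^-6
Ka = Kw/Kb = 1.0×10^-14 / 1.51 × 10^-6 = 6.62 × 10^-9
From the ICE table, Ka = [H+]²/(0.251 − [H+]) = 6.62 × 10^-9.
Assume [H+] ≪ 0.251: [H+] ≈ √(6.62 × 10^-9 × 0.251) = 4.08 × 10^-5 M
Check: 0.016% ionized — well under 5%, approximation valid.
pH = −log(4.08 × 10^-5) = 4.39

pH = 4.39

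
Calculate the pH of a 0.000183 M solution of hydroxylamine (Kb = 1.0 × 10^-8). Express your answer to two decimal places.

NH2OH + H2O ⇌ NH3OH+ + OH-
From the ICE table, Kb = x²/(0.000183 − x) = 1.0 × 10^-8.
Assume x ≪ 0.000183: x ≈ √(1.0 × 10^-8 × 0.000183) = 1.35 × 10^-6 M
pOH = 5.87, so pH = 14.00 − pOH = 8.13

pH = 8.13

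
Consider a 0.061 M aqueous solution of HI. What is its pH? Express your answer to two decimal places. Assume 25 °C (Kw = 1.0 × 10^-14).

pH = 1.21

HI is a strong acid and dissociates completely, so [H+] = 0.061 M.
pH = -log(0.061) = 1.21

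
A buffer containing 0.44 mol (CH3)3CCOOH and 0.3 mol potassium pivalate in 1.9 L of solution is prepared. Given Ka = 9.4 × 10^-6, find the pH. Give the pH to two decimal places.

pKa = −log(9.4 × 10^-6) = 5.027
Henderson–Hasselbalch: pH = pKa + log([(CH3)3CCOO-]/[(CH3)3CCOOH]) = 5.027 + log(0.3/0.44)
pH = 5.027 + (-0.166) = 4.86

pH = 4.86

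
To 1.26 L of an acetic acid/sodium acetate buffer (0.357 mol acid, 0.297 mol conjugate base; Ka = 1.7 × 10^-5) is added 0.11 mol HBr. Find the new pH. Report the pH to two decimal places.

Added H+ converts CH3COO- to CH3COOH: CH3COOH → 0.467 mol, CH3COO- → 0.187 mol.
pKa = −log(1.7 × 10^-5) = 4.770
Henderson–Hasselbalch with mole ratio 0.187/0.467: pH = 4.770 + (-0.397)

pH = 4.37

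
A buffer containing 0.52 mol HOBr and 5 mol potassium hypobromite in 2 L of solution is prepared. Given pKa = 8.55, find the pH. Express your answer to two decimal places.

Henderson–Hasselbalch: pH = pKa + log([OBr-]/[HOBr]) = 8.55 + log(5/0.52)
pH = 8.55 + (+0.983) = 9.53

pH = 9.53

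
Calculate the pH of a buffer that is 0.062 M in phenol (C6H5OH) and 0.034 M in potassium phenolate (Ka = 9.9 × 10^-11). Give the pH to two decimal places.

pH = 9.74

pKa = −log(9.9 × 10^-11) = 10.004
Henderson–Hasselbalch: pH = pKa + log([C6H5O-]/[C6H5OH]) = 10.004 + log(0.034/0.062)
pH = 10.004 + (-0.261) = 9.74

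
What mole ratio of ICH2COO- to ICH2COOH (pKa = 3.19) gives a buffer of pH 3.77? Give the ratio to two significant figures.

ratio = 3.8

pH = pKa + log(r) ⇒ log(r) = 3.77 − 3.19 = +0.58
r = [ICH2COO-]/[ICH2COOH] = 10^(+0.58) = 3.8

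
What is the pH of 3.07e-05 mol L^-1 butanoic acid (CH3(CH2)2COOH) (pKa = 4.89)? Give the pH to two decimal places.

CH3(CH2)2COOH ⇌ CH3(CH2)2COO- + H+
Ka = 10^(−4.89) = 1.29 × 10^-5
Ka = [H+]²/(3.07e-05 − [H+]) = 1.29 × 10^-5
[H+] is not negligible relative to C₀; solve [H+]² + 1.29e-05·[H+] − 3.96e-10 = 0.
[H+] = (−Ka + √(Ka² + 4·Ka·C₀))/2 = 1.45 × 10^-5 M
pH = −log[H+] = −log(1.45 × 10^-5) = 4.84

pH = 4.84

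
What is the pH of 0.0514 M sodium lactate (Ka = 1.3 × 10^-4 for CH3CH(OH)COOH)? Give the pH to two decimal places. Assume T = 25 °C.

pH = 8.30

CH3CH(OH)COO- is the conjugate base of the weak acid CH3CH(OH)COOH.
Kb = Kw/Ka = 1.0×10^-14 / 1.3 × 10^-4 = 7.69 × 10^-11
Kb = [OH-]²/(0.0514 − [OH-]) = 7.69 × 10^-11
Assume [OH-] ≪ 0.0514: [OH-] ≈ √(7.69 × 10^-11 × 0.0514) = 1.99 × 10^-6 M
pOH = −log(1.99 × 10^-6) = 5.70; pH = 14.00 − 5.70 = 8.30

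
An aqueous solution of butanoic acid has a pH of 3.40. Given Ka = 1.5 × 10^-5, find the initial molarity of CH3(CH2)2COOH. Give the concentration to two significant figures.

[H+] = 10^(-3.40) = 3.98 × 10^-4 M = x
Ka = x²/(C₀ − x) ⇒ C₀ = x + x²/Ka
C₀ = 3.98 × 10^-4 + (3.98 × 10^-4)²/(1.5 × 10^-5) = 1.10 × 10^-2 M

C₀ = 1.1 × 10^-2 M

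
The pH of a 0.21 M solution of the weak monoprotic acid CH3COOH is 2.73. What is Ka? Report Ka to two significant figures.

Ka = 1.7 × 10^-5

[H+] = 10^(-2.73) = 1.86 × 10^-3 M
At equilibrium [HA] = 0.21 − 1.86 × 10^-3 = 2.08 × 10^-1 M
Ka = [H+][A-]/[HA] = (1.86 × 10^-3)² / 2.08 × 10^-1 = 1.7 × 10^-5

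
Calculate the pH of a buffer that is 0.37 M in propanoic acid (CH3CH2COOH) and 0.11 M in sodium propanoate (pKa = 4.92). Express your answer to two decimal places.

pH = 4.39

Henderson–Hasselbalch: pH = pKa + log([CH3CH2COO-]/[CH3CH2COOH]) = 4.92 + log(0.11/0.37)
pH = 4.92 + (-0.527) = 4.39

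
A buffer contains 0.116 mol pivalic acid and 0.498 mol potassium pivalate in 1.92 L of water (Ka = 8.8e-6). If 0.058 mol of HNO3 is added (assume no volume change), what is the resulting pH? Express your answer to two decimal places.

pH = 5.46

After neutralization: n((CH3)3CCOOH) = 0.174 mol, n((CH3)3CCOO-) = 0.44 mol.
pKa = −log(8.8 × 10^-6) = 5.056
Henderson–Hasselbalch with mole ratio 0.44/0.174: pH = 5.056 + (+0.403)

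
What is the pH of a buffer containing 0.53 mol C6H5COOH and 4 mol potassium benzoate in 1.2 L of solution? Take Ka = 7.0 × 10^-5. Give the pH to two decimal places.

pH = 5.03

pKa = −log(7.0 × 10^-5) = 4.155
Using pH = pKa + log([base]/[acid]) with [base]/[acid] = 4/0.53:
pH = 4.155 + (+0.878) = 5.03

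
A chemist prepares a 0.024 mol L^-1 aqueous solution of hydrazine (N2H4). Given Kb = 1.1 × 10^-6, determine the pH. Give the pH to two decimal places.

N2H4 + H2O ⇌ N2H5+ + OH-
Kb = [OH-]²/(0.024 − [OH-]) = 1.1 × 10^-6
Neglecting [OH-] in the denominator: [OH-] = √(1.1 × 10^-6 × 0.024) = 1.62 × 10^-4 M
pOH = 3.79, so pH = 14.00 − pOH = 10.21

pH = 10.21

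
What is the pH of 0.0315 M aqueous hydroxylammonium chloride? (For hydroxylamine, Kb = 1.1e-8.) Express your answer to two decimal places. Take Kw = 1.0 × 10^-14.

pH = 3.77

NH3OH+ is the conjugate acid of the weak base NH2OH.
Ka = Kw/Kb = 1.0×10^-14 / 1.1 × 10^-8 = 9.09 × 10^-7
Ka = [H+]²/(0.0315 − [H+]) = 9.09 × 10^-7
Neglecting [H+] in the denominator: [H+] = √(9.09 × 10^-7 × 0.0315) = 1.69 × 10^-4 M
Check: 0.54% ionized — well under 5%, approximation valid.
pH = −log[H+] = −log(1.69 × 10^-4) = 3.77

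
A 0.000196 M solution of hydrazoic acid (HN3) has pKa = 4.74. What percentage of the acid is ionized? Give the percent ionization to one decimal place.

HN3 ⇌ N3- + H+; let x = [H+] at equilibrium.
Ka = 10^(−4.74) = 1.82 × 10^-5
Ka = x²/(C₀ − x); solving the quadratic gives x = 5.13 × 10^-5 M.
% ionization = x/C₀ × 100% = 5.13 × 10^-5/0.000196 × 100% = 26.2%

26.2%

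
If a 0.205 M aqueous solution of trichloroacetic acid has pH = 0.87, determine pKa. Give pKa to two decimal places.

pKa = 0.59

[H+] = 10^(-0.87) = 1.35 × 10^-1 M
At equilibrium [HA] = 0.205 − 1.35 × 10^-1 = 7.00 × 10^-2 M
Ka = [H+][A-]/[HA] = (1.35 × 10^-1)² / 7.00 × 10^-2 = 2.60 × 10^-1
pKa = -log(2.60 × 10^-1) = 0.59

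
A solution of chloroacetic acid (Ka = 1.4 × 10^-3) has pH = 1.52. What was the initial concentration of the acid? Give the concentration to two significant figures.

[H+] = 10^(-1.52) = 3.02 × 10^-2 M = x
Ka = x²/(C₀ − x) ⇒ C₀ = x + x²/Ka
C₀ = 3.02 × 10^-2 + (3.02 × 10^-2)²/(1.4 × 10^-3) = 6.82 × 10^-1 M

C₀ = 6.8 × 10^-1 M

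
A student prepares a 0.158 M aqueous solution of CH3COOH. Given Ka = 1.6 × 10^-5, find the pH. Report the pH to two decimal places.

CH3COOH ⇌ CH3COO- + H+
From the ICE table, Ka = [H+]²/(0.158 − [H+]) = 1.6 × 10^-5.
Since Ka ≪ C₀, [H+] ≈ √(Ka·C₀) = 1.59 × 10^-3 M.
pH = −log[H+] = −log(1.59 × 10^-3) = 2.80

pH = 2.80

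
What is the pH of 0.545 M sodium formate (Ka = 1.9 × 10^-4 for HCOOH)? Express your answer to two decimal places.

pH = 8.73

HCOO- is the conjugate base of the weak acid HCOOH.
Kb = Kw/Ka = 1.0×10^-14 / 1.9 × 10^-4 = 5.26 × 10^-11
Kb = [OH-]²/(0.545 − [OH-]) = 5.26 × 10^-11
Since Kb ≪ C₀, [OH-] ≈ √(Kb·C₀) = 5.35 × 10^-6 M.
([OH-]/C₀ = 0.00098% < 5%, so the approximation holds.)
pOH = 5.27, so pH = 14.00 − pOH = 8.73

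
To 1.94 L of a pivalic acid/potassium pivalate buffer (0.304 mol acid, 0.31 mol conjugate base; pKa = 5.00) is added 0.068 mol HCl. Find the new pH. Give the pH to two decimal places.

Added H+ converts (CH3)3CCOO- to (CH3)3CCOOH: (CH3)3CCOOH → 0.372 mol, (CH3)3CCOO- → 0.242 mol.
pH = pKa + log(n_(CH3)3CCOO-/n_(CH3)3CCOOH) = 5.00 + log(0.242/0.372) = 5.00 + (-0.187)

pH = 4.81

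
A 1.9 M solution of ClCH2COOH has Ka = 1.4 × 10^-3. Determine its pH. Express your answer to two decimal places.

ClCH2COOH ⇌ ClCH2COO- + H+
From the ICE table, Ka = [H+]²/(1.9 − [H+]) = 1.4 × 10^-3.
Assume [H+] ≪ 1.9: [H+] ≈ √(1.4 × 10^-3 × 1.9) = 5.16 × 10^-2 M
([H+]/C₀ = 2.7% < 5%, so the approximation holds.)
pH = −log[H+] = −log(5.16 × 10^-2) = 1.29

pH = 1.29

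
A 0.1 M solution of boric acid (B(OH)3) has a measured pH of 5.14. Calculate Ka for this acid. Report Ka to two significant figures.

Ka = 5.2 × 10^-10

[H+] = 10^(-5.14) = 7.24 × 10^-6 M
At equilibrium [HA] = 0.1 − 7.24 × 10^-6 = 1.00 × 10^-1 M
Ka = [H+][A-]/[HA] = (7.24 × 10^-6)² / 1.00 × 10^-1 = 5.2 × 10^-10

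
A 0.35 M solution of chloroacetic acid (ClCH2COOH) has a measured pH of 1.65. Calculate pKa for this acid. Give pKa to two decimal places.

[H+] = 10^(-1.65) = 2.24 × 10^-2 M
At equilibrium [HA] = 0.35 − 2.24 × 10^-2 = 3.28 × 10^-1 M
Ka = [H+][A-]/[HA] = (2.24 × 10^-2)² / 3.28 × 10^-1 = 1.53 × 10^-3
pKa = -log(1.53 × 10^-3) = 2.82

pKa = 2.82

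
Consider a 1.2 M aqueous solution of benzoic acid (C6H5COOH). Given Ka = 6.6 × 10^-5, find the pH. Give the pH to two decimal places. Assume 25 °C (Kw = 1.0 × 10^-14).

pH = 2.05

C6H5COOH ⇌ C6H5COO- + H+
From the ICE table, Ka = [H+]²/(1.2 − [H+]) = 6.6 × 10^-5.
Neglecting [H+] in the denominator: [H+] = √(6.6 × 10^-5 × 1.2) = 8.90 × 10^-3 M
Check: 0.74% ionized — well under 5%, approximation valid.
pH = −log[H+] = −log(8.90 × 10^-3) = 2.05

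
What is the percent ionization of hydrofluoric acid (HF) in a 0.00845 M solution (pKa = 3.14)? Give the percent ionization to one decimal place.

25.3%

HF ⇌ F- + H+; let x = [H+] at equilibrium.
Ka = 10^(−3.14) = 7.24 × 10^-4
Ka = x²/(C₀ − x); solving the quadratic gives x = 2.14 × 10^-3 M.
% ionization = x/C₀ × 100% = 2.14 × 10^-3/0.00845 × 100% = 25.3%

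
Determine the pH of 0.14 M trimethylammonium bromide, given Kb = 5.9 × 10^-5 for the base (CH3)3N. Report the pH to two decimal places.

pH = 5.31

(CH3)3NH+ is the conjugate acid of the weak base (CH3)3N.
Ka = Kw/Kb = 1.0×10^-14 / 5.9 × 10^-5 = 1.69 × 10^-10
From the ICE table, Ka = [H+]²/(0.14 − [H+]) = 1.69 × 10^-10.
Since Ka ≪ C₀, [H+] ≈ √(Ka·C₀) = 4.86 × 10^-6 M.
([H+]/C₀ = 0.0035% < 5%, so the approximation holds.)
pH = −log[H+] = −log(4.86 × 10^-6) = 5.31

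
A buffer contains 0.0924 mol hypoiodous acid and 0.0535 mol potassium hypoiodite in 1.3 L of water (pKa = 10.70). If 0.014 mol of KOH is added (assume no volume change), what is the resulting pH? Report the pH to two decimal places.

pH = 10.63

After neutralization: n(HOI) = 0.0784 mol, n(OI-) = 0.0675 mol.
pH = pKa + log([A⁻]/[HA]) = 10.70 + log(0.0675/0.0784) = 10.70 -0.065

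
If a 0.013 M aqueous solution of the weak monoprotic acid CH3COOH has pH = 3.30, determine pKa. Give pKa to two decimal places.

pKa = 4.70

[H+] = 10^(-3.30) = 5.01 × 10^-4 M
At equilibrium [HA] = 0.013 − 5.01 × 10^-4 = 1.25 × 10^-2 M
Ka = [H+][A-]/[HA] = (5.01 × 10^-4)² / 1.25 × 10^-2 = 2.01 × 10^-5
pKa = -log(2.01 × 10^-5) = 4.70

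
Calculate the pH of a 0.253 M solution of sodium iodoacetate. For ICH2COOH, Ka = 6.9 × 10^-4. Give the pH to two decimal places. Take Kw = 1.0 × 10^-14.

ICH2COO- is the conjugate base of the weak acid ICH2COOH.
Kb = Kw/Ka = 1.0×10^-14 / 6.9 × 10^-4 = 1.45 × 10^-11
Kb = x²/(0.253 − x) = 1.45 × 10^-11
Since Kb ≪ C₀, x ≈ √(Kb·C₀) = 1.92 × 10^-6 M.
(x/C₀ = 0.00076% < 5%, so the approximation holds.)
pOH = −log(1.92 × 10^-6) = 5.72; pH = 14.00 − 5.72 = 8.28

pH = 8.28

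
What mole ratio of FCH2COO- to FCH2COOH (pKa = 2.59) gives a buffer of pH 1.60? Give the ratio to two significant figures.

pH = pKa + log(r) ⇒ log(r) = 1.60 − 2.59 = -0.99
r = [FCH2COO-]/[FCH2COOH] = 10^(-0.99) = 0.102

ratio = 0.10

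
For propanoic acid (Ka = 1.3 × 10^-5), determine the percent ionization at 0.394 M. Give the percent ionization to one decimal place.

CH3CH2COOH ⇌ CH3CH2COO- + H+; let x = [H+] at equilibrium.
x ≈ √(Ka·C₀) = √(1.3 × 10^-5 × 0.394) = 2.26 × 10^-3 M
% ionization = x/C₀ × 100% = 2.26 × 10^-3/0.394 × 100% = 0.6%

0.6%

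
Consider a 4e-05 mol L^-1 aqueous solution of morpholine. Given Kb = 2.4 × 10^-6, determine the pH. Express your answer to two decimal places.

pH = 8.94

C4H8ONH + H2O ⇌ C4H8ONH2+ + OH-
Kb = [OH-]²/(4e-05 − [OH-]) = 2.4 × 10^-6
The 5% rule fails; solving [OH-]² + Kb·[OH-] − Kb·C₀ = 0 exactly:
[OH-] = [−2.4e-06 + √(2.4e-06² + 3.84e-10)]/2 = 8.67 × 10^-6 M
pOH = 5.06, so pH = 14.00 − pOH = 8.94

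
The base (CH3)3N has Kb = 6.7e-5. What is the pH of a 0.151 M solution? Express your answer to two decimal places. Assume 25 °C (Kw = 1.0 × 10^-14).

pH = 11.50

(CH3)3N + H2O ⇌ (CH3)3NH+ + OH-
Let x = [OH-] at equilibrium. Kb = x²/(0.151 − x).
Assume x ≪ 0.151: x ≈ √(6.7 × 10^-5 × 0.151) = 3.18 × 10^-3 M
pOH = −log(3.18 × 10^-3) = 2.50; pH = 14.00 − 2.50 = 11.50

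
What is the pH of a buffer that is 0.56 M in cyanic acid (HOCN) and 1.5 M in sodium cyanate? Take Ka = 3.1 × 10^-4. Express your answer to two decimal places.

pH = 3.94

pKa = −log(3.1 × 10^-4) = 3.509
pH = pKa + log([A⁻]/[HA]) = 3.509 + log(1.5/0.56)
pH = 3.509 + (+0.428) = 3.94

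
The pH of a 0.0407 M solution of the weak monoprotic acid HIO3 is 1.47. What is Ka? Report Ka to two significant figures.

Ka = 1.7 × 10^-1

[H+] = 10^(-1.47) = 3.39 × 10^-2 M
At equilibrium [HA] = 0.0407 − 3.39 × 10^-2 = 6.80 × 10^-3 M
Ka = [H+][A-]/[HA] = (3.39 × 10^-2)² / 6.80 × 10^-3 = 1.7 × 10^-1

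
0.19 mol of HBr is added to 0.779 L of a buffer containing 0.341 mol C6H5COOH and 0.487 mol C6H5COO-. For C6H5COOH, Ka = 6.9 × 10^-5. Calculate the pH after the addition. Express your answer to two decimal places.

Added H+ converts C6H5COO- to C6H5COOH: C6H5COOH → 0.531 mol, C6H5COO- → 0.297 mol.
pKa = −log(6.9 × 10^-5) = 4.161
pH = pKa + log([A⁻]/[HA]) = 4.161 + log(0.297/0.531) = 4.161 -0.252

pH = 3.91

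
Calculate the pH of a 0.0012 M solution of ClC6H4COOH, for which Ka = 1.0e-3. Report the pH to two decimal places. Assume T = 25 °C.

ClC6H4COOH ⇌ ClC6H4COO- + H+
Ka = [H+]²/(0.0012 − [H+]) = 1.0 × 10^-3
Here C₀/Ka ≈ 1.2, so the small-[H+] approximation fails. Use the quadratic:
[H+] = (−Ka + √(Ka² + 4·Ka·C₀))/2 = 7.04 × 10^-4 M
pH = −log(7.04 × 10^-4) = 3.15

pH = 3.15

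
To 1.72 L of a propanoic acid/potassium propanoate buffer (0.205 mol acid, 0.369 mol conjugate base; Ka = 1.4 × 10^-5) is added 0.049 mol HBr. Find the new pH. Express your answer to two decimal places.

pH = 4.95

After neutralization: n(CH3CH2COOH) = 0.254 mol, n(CH3CH2COO-) = 0.32 mol.
pKa = −log(1.4 × 10^-5) = 4.854
pH = pKa + log([A⁻]/[HA]) = 4.854 + log(0.32/0.254) = 4.854 +0.100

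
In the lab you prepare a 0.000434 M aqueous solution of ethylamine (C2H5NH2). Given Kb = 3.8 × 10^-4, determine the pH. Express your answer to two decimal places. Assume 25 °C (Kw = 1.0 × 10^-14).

C2H5NH2 + H2O ⇌ C2H5NH3+ + OH-
From the ICE table, Kb = [OH-]²/(0.000434 − [OH-]) = 3.8 × 10^-4.
[OH-] is not negligible relative to C₀; solve [OH-]² + 0.00038·[OH-] − 1.65e-07 = 0.
[OH-] = (−Kb + √(Kb² + 4·Kb·C₀))/2 = 2.58 × 10^-4 M
pOH = −log(2.58 × 10^-4) = 3.59; pH = 14.00 − 3.59 = 10.41

pH = 10.41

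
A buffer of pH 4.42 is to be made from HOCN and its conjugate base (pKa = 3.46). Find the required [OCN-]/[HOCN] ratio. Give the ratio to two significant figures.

pH = pKa + log(r) ⇒ log(r) = 4.42 − 3.46 = +0.96
r = [OCN-]/[HOCN] = 10^(+0.96) = 9.12

ratio = 9.1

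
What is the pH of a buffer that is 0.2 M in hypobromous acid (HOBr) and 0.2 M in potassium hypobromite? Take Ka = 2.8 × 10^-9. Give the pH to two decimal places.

pKa = −log(2.8 × 10^-9) = 8.553
Henderson–Hasselbalch: pH = pKa + log([OBr-]/[HOBr]) = 8.553 + log(0.2/0.2)
pH = 8.553 + (+0.000) = 8.55

pH = 8.55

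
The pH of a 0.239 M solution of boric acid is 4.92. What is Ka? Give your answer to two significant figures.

[H+] = 10^(-4.92) = 1.20 × 10^-5 M
At equilibrium [HA] = 0.239 − 1.20 × 10^-5 = 2.39 × 10^-1 M
Ka = [H+][A-]/[HA] = (1.20 × 10^-5)² / 2.39 × 10^-1 = 6.0 × 10^-10

Ka = 6.0 × 10^-10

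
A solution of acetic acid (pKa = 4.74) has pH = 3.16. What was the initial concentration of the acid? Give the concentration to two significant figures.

[H+] = 10^(-3.16) = 6.92 × 10^-4 M = x
Ka = 10^(−4.74) = 1.82 × 10^-5
Ka = x²/(C₀ − x) ⇒ C₀ = x + x²/Ka
C₀ = 6.92 × 10^-4 + (6.92 × 10^-4)²/(1.82 × 10^-5) = 2.70 × 10^-2 M

C₀ = 2.7 × 10^-2 M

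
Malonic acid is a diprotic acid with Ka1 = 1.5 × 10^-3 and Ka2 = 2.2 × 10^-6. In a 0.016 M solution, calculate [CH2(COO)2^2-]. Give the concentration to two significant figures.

First ionization gives [H+] ≈ [CH2(COOH)COO-] = 4.21 × 10^-3 M.
Second step: Ka2 = [H+][CH2(COO)2^2-]/[CH2(COOH)COO-] ≈ [CH2(COO)2^2-] (since [H+] ≈ [CH2(COOH)COO-]).
So [CH2(COO)2^2-] ≈ Ka2.

2.2 × 10^-6 M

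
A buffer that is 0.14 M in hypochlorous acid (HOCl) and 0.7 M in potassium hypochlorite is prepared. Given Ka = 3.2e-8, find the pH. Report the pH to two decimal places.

pH = 8.19

pKa = −log(3.2 × 10^-8) = 7.495
Using pH = pKa + log([base]/[acid]) with [base]/[acid] = 0.7/0.14:
pH = 7.495 + (+0.699) = 8.19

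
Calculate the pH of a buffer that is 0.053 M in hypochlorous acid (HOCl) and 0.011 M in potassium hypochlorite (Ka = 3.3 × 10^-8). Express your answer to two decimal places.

pH = 6.80

pKa = −log(3.3 × 10^-8) = 7.481
Henderson–Hasselbalch: pH = pKa + log([OCl-]/[HOCl]) = 7.481 + log(0.011/0.053)
pH = 7.481 + (-0.683) = 6.80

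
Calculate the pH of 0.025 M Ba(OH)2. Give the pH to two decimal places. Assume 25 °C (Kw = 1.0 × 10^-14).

pH = 12.70

Ba(OH)2 is a strong base (each formula unit releases 2 OH-); [OH-] = 0.05 M.
pOH = -log(0.05) = 1.30
pH = 14.00 - 1.30 = 12.70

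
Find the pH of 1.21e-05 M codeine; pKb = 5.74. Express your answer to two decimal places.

pH = 8.59

C18H21NO3 + H2O ⇌ C18H22NO3+ + OH-
Kb = 10^(−5.74) = 1.82 × 10^-6
Kb = [OH-]²/(1.21e-05 − [OH-]) = 1.82 × 10^-6
Here C₀/Kb ≈ 6.65, so the small-[OH-] approximation fails. Use the quadratic:
[OH-] = (−Kb + √(Kb² + 4·Kb·C₀))/2 = 3.87 × 10^-6 M
pOH = 5.41, so pH = 14.00 − pOH = 8.59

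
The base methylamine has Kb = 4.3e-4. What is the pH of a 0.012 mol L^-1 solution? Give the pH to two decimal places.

pH = 11.32

CH3NH2 + H2O ⇌ CH3NH3+ + OH-
Kb = [OH-]²/(0.012 − [OH-]) = 4.3 × 10^-4
[OH-] is not negligible relative to C₀; solve [OH-]² + 0.00043·[OH-] − 5.16e-06 = 0.
[OH-] = (−Kb + √(Kb² + 4·Kb·C₀))/2 = 2.07 × 10^-3 M
pOH = −log(2.07 × 10^-3) = 2.68; pH = 14.00 − 2.68 = 11.32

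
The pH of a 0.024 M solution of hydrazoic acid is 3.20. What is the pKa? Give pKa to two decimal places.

pKa = 4.77

[H+] = 10^(-3.20) = 6.31 × 10^-4 M
At equilibrium [HA] = 0.024 − 6.31 × 10^-4 = 2.34 × 10^-2 M
Ka = [H+][A-]/[HA] = (6.31 × 10^-4)² / 2.34 × 10^-2 = 1.70 × 10^-5
pKa = -log(1.70 × 10^-5) = 4.77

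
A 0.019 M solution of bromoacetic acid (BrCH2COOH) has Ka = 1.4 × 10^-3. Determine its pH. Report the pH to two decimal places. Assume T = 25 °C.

pH = 2.35

BrCH2COOH ⇌ BrCH2COO- + H+
Ka = [H+]²/(0.019 − [H+]) = 1.4 × 10^-3
The 5% rule fails; solving [H+]² + Ka·[H+] − Ka·C₀ = 0 exactly:
[H+] = [−0.0014 + √(0.0014² + 0.000106)]/2 = 4.50 × 10^-3 M
pH = −log[H+] = −log(4.50 × 10^-3) = 2.35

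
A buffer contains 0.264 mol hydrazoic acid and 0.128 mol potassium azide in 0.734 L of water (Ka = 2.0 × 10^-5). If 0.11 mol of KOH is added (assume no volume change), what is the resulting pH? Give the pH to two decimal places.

pH = 4.89

OH- converts HN3 to N3-: HN3 → 0.154 mol, N3- → 0.238 mol.
pKa = −log(2.0 × 10^-5) = 4.699
Henderson–Hasselbalch with mole ratio 0.238/0.154: pH = 4.699 + (+0.189)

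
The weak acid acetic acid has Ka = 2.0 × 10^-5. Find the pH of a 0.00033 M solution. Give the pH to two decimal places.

pH = 4.14

CH3COOH ⇌ CH3COO- + H+
Let x = [H+] at equilibrium. Ka = x²/(0.00033 − x).
The 5% rule fails; solving x² + Ka·x − Ka·C₀ = 0 exactly:
x = [−2e-05 + √(2e-05² + 2.64e-08)]/2 = 7.19 × 10^-5 M
pH = −log(7.19 × 10^-5) = 4.14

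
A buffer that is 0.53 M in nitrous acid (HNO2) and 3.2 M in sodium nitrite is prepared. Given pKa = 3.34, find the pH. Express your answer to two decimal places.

Henderson–Hasselbalch: pH = pKa + log([NO2-]/[HNO2]) = 3.34 + log(3.2/0.53)
pH = 3.34 + (+0.781) = 4.12

pH = 4.12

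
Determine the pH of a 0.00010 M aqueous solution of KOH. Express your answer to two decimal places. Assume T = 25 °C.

pH = 10.00

KOH is a strong base; [OH-] = 0.0001 M.
pOH = -log(0.0001) = 4.00
pH = 14.00 - 4.00 = 10.00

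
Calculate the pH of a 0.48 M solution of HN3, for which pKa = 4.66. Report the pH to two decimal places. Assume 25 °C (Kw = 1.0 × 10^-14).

HN3 ⇌ N3- + H+
Ka = 10^(−4.66) = 2.19 × 10^-5
From the ICE table, Ka = [H+]²/(0.48 − [H+]) = 2.19 × 10^-5.
Assume [H+] ≪ 0.48: [H+] ≈ √(2.19 × 10^-5 × 0.48) = 3.24 × 10^-3 M
pH = −log(3.24 × 10^-3) = 2.49

pH = 2.49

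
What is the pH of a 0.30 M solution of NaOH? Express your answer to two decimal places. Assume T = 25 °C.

NaOH is a strong base; [OH-] = 0.3 M.
pOH = -log(0.3) = 0.52
pH = 14.00 - 0.52 = 13.48

pH = 13.48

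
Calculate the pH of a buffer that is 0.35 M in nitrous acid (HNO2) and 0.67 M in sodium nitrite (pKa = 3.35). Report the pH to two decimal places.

Using pH = pKa + log([base]/[acid]) with [base]/[acid] = 0.67/0.35:
pH = 3.35 + (+0.282) = 3.63

pH = 3.63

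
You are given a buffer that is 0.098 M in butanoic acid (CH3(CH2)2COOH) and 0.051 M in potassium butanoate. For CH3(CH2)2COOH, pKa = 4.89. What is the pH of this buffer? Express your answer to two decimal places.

pH = pKa + log([A⁻]/[HA]) = 4.89 + log(0.051/0.098)
pH = 4.89 + (-0.284) = 4.61

pH = 4.61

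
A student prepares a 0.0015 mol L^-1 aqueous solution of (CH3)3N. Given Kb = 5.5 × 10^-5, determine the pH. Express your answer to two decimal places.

(CH3)3N + H2O ⇌ (CH3)3NH+ + OH-
From the ICE table, Kb = [OH-]²/(0.0015 − [OH-]) = 5.5 × 10^-5.
[OH-] is not negligible relative to C₀; solve [OH-]² + 5.5e-05·[OH-] − 8.25e-08 = 0.
[OH-] = [−5.5e-05 + √(5.5e-05² + 3.3e-07)]/2 = 2.61 × 10^-4 M
pOH = 3.58, so pH = 14.00 − pOH = 10.42

pH = 10.42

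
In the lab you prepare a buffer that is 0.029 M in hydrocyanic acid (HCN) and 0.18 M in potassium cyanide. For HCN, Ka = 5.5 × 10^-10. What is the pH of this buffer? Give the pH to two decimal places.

pH = 10.05

pKa = −log(5.5 × 10^-10) = 9.260
Using pH = pKa + log([base]/[acid]) with [base]/[acid] = 0.18/0.029:
pH = 9.260 + (+0.793) = 10.05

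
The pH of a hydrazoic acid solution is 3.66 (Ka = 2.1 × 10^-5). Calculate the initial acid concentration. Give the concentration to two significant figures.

[H+] = 10^(-3.66) = 2.19 × 10^-4 M = x
Ka = x²/(C₀ − x) ⇒ C₀ = x + x²/Ka
C₀ = 2.19 × 10^-4 + (2.19 × 10^-4)²/(2.1 × 10^-5) = 2.50 × 10^-3 M

C₀ = 2.5 × 10^-3 M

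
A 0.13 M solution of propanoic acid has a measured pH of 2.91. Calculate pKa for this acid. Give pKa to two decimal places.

[H+] = 10^(-2.91) = 1.23 × 10^-3 M
At equilibrium [HA] = 0.13 − 1.23 × 10^-3 = 1.29 × 10^-1 M
Ka = [H+][A-]/[HA] = (1.23 × 10^-3)² / 1.29 × 10^-1 = 1.17 × 10^-5
pKa = -log(1.17 × 10^-5) = 4.93

pKa = 4.93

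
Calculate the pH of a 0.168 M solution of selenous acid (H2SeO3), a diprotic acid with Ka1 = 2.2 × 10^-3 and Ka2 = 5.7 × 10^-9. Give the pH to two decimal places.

Since Ka1 ≫ Ka2, the first ionization dominates [H+].
Ka1 = x²/(0.168 − x) = 2.2 × 10^-3
Solving the quadratic: x = (−Ka1 + √(Ka1² + 4·Ka1·C₀))/2 = 1.82 × 10^-2 M
pH = −log(1.82 × 10^-2) = 1.74

pH = 1.74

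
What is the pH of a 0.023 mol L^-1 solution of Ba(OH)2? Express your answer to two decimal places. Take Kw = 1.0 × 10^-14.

Ba(OH)2 is a strong base (each formula unit releases 2 OH-); [OH-] = 0.046 M.
pOH = -log(0.046) = 1.34
pH = 14.00 - 1.34 = 12.66

pH = 12.66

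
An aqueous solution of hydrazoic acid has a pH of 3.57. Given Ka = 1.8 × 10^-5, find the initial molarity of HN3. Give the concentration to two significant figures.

C₀ = 4.3 × 10^-3 M

[H+] = 10^(-3.57) = 2.69 × 10^-4 M = x
Ka = x²/(C₀ − x) ⇒ C₀ = x + x²/Ka
C₀ = 2.69 × 10^-4 + (2.69 × 10^-4)²/(1.8 × 10^-5) = 4.29 × 10^-3 M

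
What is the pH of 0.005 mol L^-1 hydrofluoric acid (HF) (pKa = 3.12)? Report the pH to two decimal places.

pH = 2.79

HF ⇌ F- + H+
Ka = 10^(−3.12) = 7.59 × 10^-4
Ka = [H+]²/(0.005 − [H+]) = 7.59 × 10^-4
Here C₀/Ka ≈ 6.59, so the small-[H+] approximation fails. Use the quadratic:
[H+] = [−0.000759 + √(0.000759² + 1.52e-05)]/2 = 1.61 × 10^-3 M
pH = −log[H+] = −log(1.61 × 10^-3) = 2.79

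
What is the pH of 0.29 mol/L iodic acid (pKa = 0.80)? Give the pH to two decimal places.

pH = 0.83

HIO3 ⇌ IO3- + H+
Ka = 10^(−0.80) = 1.58 × 10^-1
From the ICE table, Ka = [H+]²/(0.29 − [H+]) = 1.58 × 10^-1.
Here C₀/Ka ≈ 1.84, so the small-[H+] approximation fails. Use the quadratic:
[H+] = [−0.158 + √(0.158² + 0.183)]/2 = 1.49 × 10^-1 M
pH = −log(1.49 × 10^-1) = 0.83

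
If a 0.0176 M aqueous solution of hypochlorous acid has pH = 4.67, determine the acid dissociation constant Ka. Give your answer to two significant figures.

[H+] = 10^(-4.67) = 2.14 × 10^-5 M
At equilibrium [HA] = 0.0176 − 2.14 × 10^-5 = 1.76 × 10^-2 M
Ka = [H+][A-]/[HA] = (2.14 × 10^-5)² / 1.76 × 10^-2 = 2.6 × 10^-8

Ka = 2.6 × 10^-8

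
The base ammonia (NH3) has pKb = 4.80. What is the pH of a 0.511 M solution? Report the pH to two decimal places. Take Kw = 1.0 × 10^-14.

pH = 11.45

NH3 + H2O ⇌ NH4+ + OH-
Kb = 10^(−4.80) = 1.58 × 10^-5
Let x = [OH-] at equilibrium. Kb = x²/(0.511 − x).
Neglecting x in the denominator: x = √(1.58 × 10^-5 × 0.511) = 2.84 × 10^-3 M
pOH = −log(2.84 × 10^-3) = 2.55; pH = 14.00 − 2.55 = 11.45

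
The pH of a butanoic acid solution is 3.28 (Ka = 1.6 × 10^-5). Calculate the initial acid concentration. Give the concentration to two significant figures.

C₀ = 1.8 × 10^-2 M

[H+] = 10^(-3.28) = 5.25 × 10^-4 M = x
Ka = x²/(C₀ − x) ⇒ C₀ = x + x²/Ka
C₀ = 5.25 × 10^-4 + (5.25 × 10^-4)²/(1.6 × 10^-5) = 1.78 × 10^-2 M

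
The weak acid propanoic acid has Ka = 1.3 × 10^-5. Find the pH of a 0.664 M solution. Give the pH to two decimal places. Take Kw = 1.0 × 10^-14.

CH3CH2COOH ⇌ CH3CH2COO- + H+
Ka = [H+]²/(0.664 − [H+]) = 1.3 × 10^-5
Since Ka ≪ C₀, [H+] ≈ √(Ka·C₀) = 2.94 × 10^-3 M.
([H+]/C₀ = 0.44% < 5%, so the approximation holds.)
pH = −log[H+] = −log(2.94 × 10^-3) = 2.53

pH = 2.53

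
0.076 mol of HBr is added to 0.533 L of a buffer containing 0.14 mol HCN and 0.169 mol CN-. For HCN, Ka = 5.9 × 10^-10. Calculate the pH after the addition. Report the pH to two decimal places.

pH = 8.86

Added H+ converts CN- to HCN: HCN → 0.216 mol, CN- → 0.093 mol.
pKa = −log(5.9 × 10^-10) = 9.229
pH = pKa + log(n_CN-/n_HCN) = 9.229 + log(0.093/0.216) = 9.229 + (-0.366)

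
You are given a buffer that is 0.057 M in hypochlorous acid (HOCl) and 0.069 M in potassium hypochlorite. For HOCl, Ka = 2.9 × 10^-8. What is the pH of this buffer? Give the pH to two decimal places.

pH = 7.62

pKa = −log(2.9 × 10^-8) = 7.538
Using pH = pKa + log([base]/[acid]) with [base]/[acid] = 0.069/0.057:
pH = 7.538 + (+0.083) = 7.62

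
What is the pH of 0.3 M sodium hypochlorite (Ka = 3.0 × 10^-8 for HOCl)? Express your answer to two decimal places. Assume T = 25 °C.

OCl- is the conjugate base of the weak acid HOCl.
Kb = Kw/Ka = 1.0×10^-14 / 3.0 × 10^-8 = 3.33 × 10^-7
Kb = [OH-]²/(0.3 − [OH-]) = 3.33 × 10^-7
Neglecting [OH-] in the denominator: [OH-] = √(3.33 × 10^-7 × 0.3) = 3.16 × 10^-4 M
([OH-]/C₀ = 0.11% < 5%, so the approximation holds.)
pOH = 3.50, so pH = 14.00 − pOH = 10.50

pH = 10.50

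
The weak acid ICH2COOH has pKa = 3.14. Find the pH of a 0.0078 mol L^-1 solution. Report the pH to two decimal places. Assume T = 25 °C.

ICH2COOH ⇌ ICH2COO- + H+
Ka = 10^(−3.14) = 7.24 × 10^-4
Ka = x²/(0.0078 − x) = 7.24 × 10^-4
x is not negligible relative to C₀; solve x² + 0.000724·x − 5.65e-06 = 0.
x = [−0.000724 + √(0.000724² + 2.26e-05)]/2 = 2.04 × 10^-3 M
pH = −log(2.04 × 10^-3) = 2.69

pH = 2.69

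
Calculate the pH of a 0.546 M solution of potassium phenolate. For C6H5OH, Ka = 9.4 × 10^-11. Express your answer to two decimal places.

pH = 11.88

C6H5O- is the conjugate base of the weak acid C6H5OH.
Kb = Kw/Ka = 1.0×10^-14 / 9.4 × 10^-11 = 1.06 × 10^-4
Kb = [OH-]²/(0.546 − [OH-]) = 1.06 × 10^-4
Neglecting [OH-] in the denominator: [OH-] = √(1.06 × 10^-4 × 0.546) = 7.61 × 10^-3 M
pOH = −log(7.61 × 10^-3) = 2.12; pH = 14.00 − 2.12 = 11.88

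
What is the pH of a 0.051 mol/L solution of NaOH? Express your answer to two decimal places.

NaOH is a strong base; [OH-] = 0.051 M.
pOH = -log(0.051) = 1.29
pH = 14.00 - 1.29 = 12.71

pH = 12.71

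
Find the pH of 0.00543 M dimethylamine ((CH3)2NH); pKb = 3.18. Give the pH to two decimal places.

pH = 11.20

(CH3)2NH + H2O ⇌ (CH3)2NH2+ + OH-
Kb = 10^(−3.18) = 6.61 × 10^-4
From the ICE table, Kb = x²/(0.00543 − x) = 6.61 × 10^-4.
The 5% rule fails; solving x² + Kb·x − Kb·C₀ = 0 exactly:
x = (−Kb + √(Kb² + 4·Kb·C₀))/2 = 1.59 × 10^-3 M
pOH = 2.80, so pH = 14.00 − pOH = 11.20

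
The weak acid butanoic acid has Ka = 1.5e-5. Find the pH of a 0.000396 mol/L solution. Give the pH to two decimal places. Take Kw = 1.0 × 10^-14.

pH = 4.16

CH3(CH2)2COOH ⇌ CH3(CH2)2COO- + H+
Ka = x²/(0.000396 − x) = 1.5 × 10^-5
x is not negligible relative to C₀; solve x² + 1.5e-05·x − 5.94e-09 = 0.
x = (−Ka + √(Ka² + 4·Ka·C₀))/2 = 6.99 × 10^-5 M
pH = −log[H+] = −log(6.99 × 10^-5) = 4.16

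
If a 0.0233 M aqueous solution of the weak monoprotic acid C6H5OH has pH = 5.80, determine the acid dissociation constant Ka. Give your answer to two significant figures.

[H+] = 10^(-5.80) = 1.58 × 10^-6 M
At equilibrium [HA] = 0.0233 − 1.58 × 10^-6 = 2.33 × 10^-2 M
Ka = [H+][A-]/[HA] = (1.58 × 10^-6)² / 2.33 × 10^-2 = 1.1 × 10^-10

Ka = 1.1 × 10^-10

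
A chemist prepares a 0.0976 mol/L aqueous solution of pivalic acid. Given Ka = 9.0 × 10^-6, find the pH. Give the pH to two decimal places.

(CH3)3CCOOH ⇌ (CH3)3CCOO- + H+
Ka = x²/(0.0976 − x) = 9.0 × 10^-6
Since Ka ≪ C₀, x ≈ √(Ka·C₀) = 9.37 × 10^-4 M.
pH = −log[H+] = −log(9.37 × 10^-4) = 3.03

pH = 3.03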